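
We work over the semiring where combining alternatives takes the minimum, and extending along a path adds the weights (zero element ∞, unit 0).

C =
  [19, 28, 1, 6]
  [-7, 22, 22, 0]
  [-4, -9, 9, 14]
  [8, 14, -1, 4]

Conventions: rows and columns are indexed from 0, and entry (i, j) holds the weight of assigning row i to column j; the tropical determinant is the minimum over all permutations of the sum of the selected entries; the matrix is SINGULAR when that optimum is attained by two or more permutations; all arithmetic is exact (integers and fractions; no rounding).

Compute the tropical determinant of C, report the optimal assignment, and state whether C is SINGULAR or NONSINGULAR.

σ = (0, 1, 2, 3): 19 + 22 + 9 + 4 = 54
σ = (0, 1, 3, 2): 19 + 22 + 14 + (-1) = 54
σ = (0, 2, 1, 3): 19 + 22 + (-9) + 4 = 36
σ = (0, 2, 3, 1): 19 + 22 + 14 + 14 = 69
σ = (0, 3, 1, 2): 19 + 0 + (-9) + (-1) = 9
σ = (0, 3, 2, 1): 19 + 0 + 9 + 14 = 42
σ = (1, 0, 2, 3): 28 + (-7) + 9 + 4 = 34
σ = (1, 0, 3, 2): 28 + (-7) + 14 + (-1) = 34
σ = (1, 2, 0, 3): 28 + 22 + (-4) + 4 = 50
σ = (1, 2, 3, 0): 28 + 22 + 14 + 8 = 72
σ = (1, 3, 0, 2): 28 + 0 + (-4) + (-1) = 23
σ = (1, 3, 2, 0): 28 + 0 + 9 + 8 = 45
σ = (2, 0, 1, 3): 1 + (-7) + (-9) + 4 = -11
σ = (2, 0, 3, 1): 1 + (-7) + 14 + 14 = 22
σ = (2, 1, 0, 3): 1 + 22 + (-4) + 4 = 23
σ = (2, 1, 3, 0): 1 + 22 + 14 + 8 = 45
σ = (2, 3, 0, 1): 1 + 0 + (-4) + 14 = 11
σ = (2, 3, 1, 0): 1 + 0 + (-9) + 8 = 0
σ = (3, 0, 1, 2): 6 + (-7) + (-9) + (-1) = -11
σ = (3, 0, 2, 1): 6 + (-7) + 9 + 14 = 22
σ = (3, 1, 0, 2): 6 + 22 + (-4) + (-1) = 23
σ = (3, 1, 2, 0): 6 + 22 + 9 + 8 = 45
σ = (3, 2, 0, 1): 6 + 22 + (-4) + 14 = 38
σ = (3, 2, 1, 0): 6 + 22 + (-9) + 8 = 27
Optimal value attained by: σ = (2, 0, 1, 3).
Answer: det⊕(C) = -11; verdict: SINGULAR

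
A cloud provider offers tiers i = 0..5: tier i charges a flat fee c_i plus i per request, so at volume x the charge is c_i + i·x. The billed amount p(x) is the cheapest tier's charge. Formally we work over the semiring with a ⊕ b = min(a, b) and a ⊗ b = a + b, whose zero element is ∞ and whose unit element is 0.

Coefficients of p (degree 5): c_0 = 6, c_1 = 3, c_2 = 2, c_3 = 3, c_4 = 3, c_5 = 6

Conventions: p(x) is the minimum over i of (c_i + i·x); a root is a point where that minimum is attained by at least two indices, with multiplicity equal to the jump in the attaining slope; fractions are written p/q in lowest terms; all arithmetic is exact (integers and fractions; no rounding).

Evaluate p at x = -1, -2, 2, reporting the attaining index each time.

p(-1) = min(6+0·(-1)=6, 3+1·(-1)=2, 2+2·(-1)=0, 3+3·(-1)=0, 3+4·(-1)=-1, 6+5·(-1)=1) = -1 (attained by i=4)
p(-2) = min(6+0·(-2)=6, 3+1·(-2)=1, 2+2·(-2)=-2, 3+3·(-2)=-3, 3+4·(-2)=-5, 6+5·(-2)=-4) = -5 (attained by i=4)
p(2) = min(6+0·2=6, 3+1·2=5, 2+2·2=6, 3+3·2=9, 3+4·2=11, 6+5·2=16) = 5 (attained by i=1)
Answer: p(-1) = -1; p(-2) = -5; p(2) = 5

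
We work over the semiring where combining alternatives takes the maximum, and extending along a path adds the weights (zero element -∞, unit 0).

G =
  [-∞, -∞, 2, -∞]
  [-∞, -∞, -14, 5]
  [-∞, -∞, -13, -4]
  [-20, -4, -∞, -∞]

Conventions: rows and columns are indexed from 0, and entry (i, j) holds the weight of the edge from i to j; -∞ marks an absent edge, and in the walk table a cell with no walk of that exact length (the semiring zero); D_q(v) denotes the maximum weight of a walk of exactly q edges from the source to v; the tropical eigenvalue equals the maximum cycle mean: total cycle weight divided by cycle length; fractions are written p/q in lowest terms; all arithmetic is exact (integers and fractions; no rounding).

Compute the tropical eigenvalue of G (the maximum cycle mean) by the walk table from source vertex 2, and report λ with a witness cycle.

q=0: [-∞, -∞, 0, -∞]
q=1: [-∞, -∞, -13, -4]
q=2: [-24, -8, -26, -17]
q=3: [-37, -21, -22, -3]
q=4: [-23, -7, -35, -16]
Optimal cycle mean attained by: cycle 1->3->1, total 5 + (-4), length 2.
Answer: λ = 1/2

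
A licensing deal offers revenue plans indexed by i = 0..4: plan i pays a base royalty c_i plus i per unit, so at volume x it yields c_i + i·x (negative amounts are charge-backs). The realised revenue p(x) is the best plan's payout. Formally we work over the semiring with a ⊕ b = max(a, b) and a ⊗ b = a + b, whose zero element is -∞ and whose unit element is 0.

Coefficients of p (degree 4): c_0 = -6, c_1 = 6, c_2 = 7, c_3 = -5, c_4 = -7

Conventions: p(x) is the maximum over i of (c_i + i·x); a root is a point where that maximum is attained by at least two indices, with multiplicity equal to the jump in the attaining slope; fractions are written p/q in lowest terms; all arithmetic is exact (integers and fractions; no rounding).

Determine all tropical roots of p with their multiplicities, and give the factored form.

hull edge (i=0, c=-6) to (i=1, c=6): slope 12, span 1
hull edge (i=1, c=6) to (i=2, c=7): slope 1, span 1
hull edge (i=2, c=7) to (i=4, c=-7): slope -7, span 2
Factored form: p(x) = -7 ⊗ (x ⊕ (-12)) ⊗ (x ⊕ (-1)) ⊗ (x ⊕ 7) ⊗ (x ⊕ 7)
Answer: roots = -12 (mult 1), -1 (mult 1), 7 (mult 2)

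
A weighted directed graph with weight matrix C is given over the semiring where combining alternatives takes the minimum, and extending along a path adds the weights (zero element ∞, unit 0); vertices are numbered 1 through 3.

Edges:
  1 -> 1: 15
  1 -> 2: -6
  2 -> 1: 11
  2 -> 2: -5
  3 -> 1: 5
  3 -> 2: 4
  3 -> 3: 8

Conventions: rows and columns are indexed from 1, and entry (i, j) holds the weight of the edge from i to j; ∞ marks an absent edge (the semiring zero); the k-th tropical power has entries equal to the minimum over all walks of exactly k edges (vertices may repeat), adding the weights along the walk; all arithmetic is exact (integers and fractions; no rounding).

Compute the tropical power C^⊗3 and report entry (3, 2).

C^⊗2:
  [5, -11, ∞]
  [6, -10, ∞]
  [13, -1, 16]
C^⊗3:
  [0, -16, ∞]
  [1, -15, ∞]
  [10, -6, 24]
Key observation: the optimum is the walk 3->1->2->2, with weight 5 + (-6) + (-5) = -6.
Optimal value attained by: walk 3->1->2->2.
Answer: (C^⊗3)[3][2] = -6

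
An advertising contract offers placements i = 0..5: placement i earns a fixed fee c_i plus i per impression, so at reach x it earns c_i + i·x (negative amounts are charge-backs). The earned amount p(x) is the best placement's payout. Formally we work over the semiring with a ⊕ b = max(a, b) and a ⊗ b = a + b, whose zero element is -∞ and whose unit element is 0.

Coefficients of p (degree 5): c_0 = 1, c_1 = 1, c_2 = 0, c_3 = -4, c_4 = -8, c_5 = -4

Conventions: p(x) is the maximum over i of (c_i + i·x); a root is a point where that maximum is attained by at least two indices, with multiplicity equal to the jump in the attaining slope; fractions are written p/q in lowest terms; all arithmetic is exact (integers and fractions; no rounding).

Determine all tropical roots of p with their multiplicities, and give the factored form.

hull edge (i=0, c=1) to (i=1, c=1): slope 0, span 1
hull edge (i=1, c=1) to (i=2, c=0): slope -1, span 1
hull edge (i=2, c=0) to (i=5, c=-4): slope -4/3, span 3
Factored form: p(x) = -4 ⊗ (x ⊕ 0) ⊗ (x ⊕ 1) ⊗ (x ⊕ 4/3) ⊗ (x ⊕ 4/3) ⊗ (x ⊕ 4/3)
Answer: roots = 0 (mult 1), 1 (mult 1), 4/3 (mult 3)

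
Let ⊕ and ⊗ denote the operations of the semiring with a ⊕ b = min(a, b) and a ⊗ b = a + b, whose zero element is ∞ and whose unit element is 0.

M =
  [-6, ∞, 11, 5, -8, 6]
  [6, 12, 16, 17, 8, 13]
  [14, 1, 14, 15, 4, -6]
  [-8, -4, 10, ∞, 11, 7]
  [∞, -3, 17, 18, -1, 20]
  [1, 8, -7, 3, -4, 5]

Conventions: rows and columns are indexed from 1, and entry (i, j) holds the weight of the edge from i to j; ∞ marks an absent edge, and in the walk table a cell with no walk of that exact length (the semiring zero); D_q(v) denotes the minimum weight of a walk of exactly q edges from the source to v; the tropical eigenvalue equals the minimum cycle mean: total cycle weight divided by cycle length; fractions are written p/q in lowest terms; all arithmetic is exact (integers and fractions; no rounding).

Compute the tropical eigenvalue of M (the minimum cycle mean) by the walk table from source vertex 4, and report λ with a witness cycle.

q=0: [∞, ∞, ∞, 0, ∞, ∞]
q=1: [-8, -4, 10, ∞, 11, 7]
q=2: [-14, 8, 0, -3, -16, -2]
q=3: [-20, -19, -9, -9, -22, -8]
q=4: [-26, -25, -15, -15, -28, -15]
q=5: [-32, -31, -22, -21, -34, -21]
q=6: [-38, -37, -28, -27, -40, -28]
Optimal cycle mean attained by: cycle 3->6->3, total (-6) + (-7), length 2.
Answer: λ = -13/2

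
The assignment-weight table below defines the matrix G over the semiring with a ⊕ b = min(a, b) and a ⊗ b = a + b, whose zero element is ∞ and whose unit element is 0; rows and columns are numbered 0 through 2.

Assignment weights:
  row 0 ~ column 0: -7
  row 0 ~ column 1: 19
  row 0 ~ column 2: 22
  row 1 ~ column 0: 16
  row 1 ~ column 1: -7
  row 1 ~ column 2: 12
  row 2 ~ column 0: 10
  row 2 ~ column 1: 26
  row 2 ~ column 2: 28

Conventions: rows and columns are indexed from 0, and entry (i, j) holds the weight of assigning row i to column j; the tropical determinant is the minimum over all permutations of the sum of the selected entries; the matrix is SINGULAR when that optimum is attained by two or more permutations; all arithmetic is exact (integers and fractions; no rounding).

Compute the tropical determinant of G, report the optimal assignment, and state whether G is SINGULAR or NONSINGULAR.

σ = (0, 1, 2): (-7) + (-7) + 28 = 14
σ = (0, 2, 1): (-7) + 12 + 26 = 31
σ = (1, 0, 2): 19 + 16 + 28 = 63
σ = (1, 2, 0): 19 + 12 + 10 = 41
σ = (2, 0, 1): 22 + 16 + 26 = 64
σ = (2, 1, 0): 22 + (-7) + 10 = 25
Optimal value attained by: σ = (0, 1, 2).
Answer: det⊕(G) = 14; verdict: NONSINGULAR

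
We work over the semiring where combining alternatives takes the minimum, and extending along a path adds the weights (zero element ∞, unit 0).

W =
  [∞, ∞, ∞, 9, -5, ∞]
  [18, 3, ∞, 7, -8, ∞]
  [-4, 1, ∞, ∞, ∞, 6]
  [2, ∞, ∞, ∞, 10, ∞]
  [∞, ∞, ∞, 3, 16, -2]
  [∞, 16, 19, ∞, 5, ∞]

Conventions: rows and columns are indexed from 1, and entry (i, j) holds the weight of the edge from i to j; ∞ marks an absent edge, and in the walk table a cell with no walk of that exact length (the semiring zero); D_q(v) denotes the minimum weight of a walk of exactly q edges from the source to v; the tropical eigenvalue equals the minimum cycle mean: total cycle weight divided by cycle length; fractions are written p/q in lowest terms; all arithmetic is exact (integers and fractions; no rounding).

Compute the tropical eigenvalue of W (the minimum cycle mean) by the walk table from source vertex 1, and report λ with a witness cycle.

q=0: [0, ∞, ∞, ∞, ∞, ∞]
q=1: [∞, ∞, ∞, 9, -5, ∞]
q=2: [11, ∞, ∞, -2, 11, -7]
q=3: [0, 9, 12, 14, -2, 9]
q=4: [8, 12, 28, 1, -5, -4]
q=5: [3, 12, 15, -2, 1, -7]
q=6: [0, 9, 12, 4, -2, -1]
Optimal cycle mean attained by: cycle 1->5->4->1, total (-5) + 3 + 2, length 3.
Answer: λ = 0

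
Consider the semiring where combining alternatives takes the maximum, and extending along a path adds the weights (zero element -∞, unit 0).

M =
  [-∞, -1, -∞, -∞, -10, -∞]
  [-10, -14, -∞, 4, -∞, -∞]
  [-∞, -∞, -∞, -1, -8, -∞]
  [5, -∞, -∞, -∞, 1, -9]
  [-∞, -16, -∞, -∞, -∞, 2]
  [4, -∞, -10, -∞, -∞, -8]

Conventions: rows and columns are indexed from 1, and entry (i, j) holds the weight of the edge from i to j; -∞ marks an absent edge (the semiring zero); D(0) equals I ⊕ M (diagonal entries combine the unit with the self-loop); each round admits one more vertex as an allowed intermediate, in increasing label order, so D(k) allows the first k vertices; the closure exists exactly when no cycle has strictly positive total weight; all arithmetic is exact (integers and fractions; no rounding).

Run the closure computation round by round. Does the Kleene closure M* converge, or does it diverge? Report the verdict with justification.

D(0):
  [0, -1, -∞, -∞, -10, -∞]
  [-10, 0, -∞, 4, -∞, -∞]
  [-∞, -∞, 0, -1, -8, -∞]
  [5, -∞, -∞, 0, 1, -9]
  [-∞, -16, -∞, -∞, 0, 2]
  [4, -∞, -10, -∞, -∞, 0]
D(1):
  [0, -1, -∞, -∞, -10, -∞]
  [-10, 0, -∞, 4, -20, -∞]
  [-∞, -∞, 0, -1, -8, -∞]
  [5, 4, -∞, 0, 1, -9]
  [-∞, -16, -∞, -∞, 0, 2]
  [4, 3, -10, -∞, -6, 0]
Detection: at round 2, diagonal entry (4, 4) turns strictly positive.
Key observation: the cycle 4->1->2->4 has total weight 5 + (-1) + 4, which is strictly positive.
Answer: DIVERGES — positive cycle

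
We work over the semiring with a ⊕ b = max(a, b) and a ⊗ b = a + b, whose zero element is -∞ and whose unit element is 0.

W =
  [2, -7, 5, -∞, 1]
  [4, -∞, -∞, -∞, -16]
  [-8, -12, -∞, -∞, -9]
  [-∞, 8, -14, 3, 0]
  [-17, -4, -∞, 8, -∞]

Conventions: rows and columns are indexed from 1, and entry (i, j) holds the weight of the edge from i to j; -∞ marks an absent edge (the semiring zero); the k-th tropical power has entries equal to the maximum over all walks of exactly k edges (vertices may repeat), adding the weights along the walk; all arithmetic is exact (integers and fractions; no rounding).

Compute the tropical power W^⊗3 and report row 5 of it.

W^⊗2:
  [4, -3, 7, 9, 3]
  [6, -3, 9, -8, 5]
  [-6, -13, -3, -1, -7]
  [12, 11, -11, 8, 3]
  [0, 16, -6, 11, 8]
W^⊗3:
  [6, 17, 9, 12, 9]
  [8, 1, 11, 13, 7]
  [-4, 7, -1, 2, -1]
  [15, 16, 17, 11, 13]
  [20, 19, 5, 16, 11]
Answer: row 5 of W^⊗3 = [20, 19, 5, 16, 11]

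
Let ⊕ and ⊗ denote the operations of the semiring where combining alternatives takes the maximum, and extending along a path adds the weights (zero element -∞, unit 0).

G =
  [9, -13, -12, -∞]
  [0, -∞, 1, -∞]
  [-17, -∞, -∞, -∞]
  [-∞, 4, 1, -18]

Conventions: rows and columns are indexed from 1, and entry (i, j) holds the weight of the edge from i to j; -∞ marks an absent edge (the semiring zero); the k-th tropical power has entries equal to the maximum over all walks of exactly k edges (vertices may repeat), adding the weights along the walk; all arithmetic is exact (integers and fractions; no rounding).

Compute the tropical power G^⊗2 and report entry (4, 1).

G^⊗2:
  [18, -4, -3, -∞]
  [9, -13, -12, -∞]
  [-8, -30, -29, -∞]
  [4, -14, 5, -36]
Key observation: the optimum is the walk 4->2->1, with weight 4 + 0 = 4.
Optimal value attained by: walk 4->2->1.
Answer: (G^⊗2)[4][1] = 4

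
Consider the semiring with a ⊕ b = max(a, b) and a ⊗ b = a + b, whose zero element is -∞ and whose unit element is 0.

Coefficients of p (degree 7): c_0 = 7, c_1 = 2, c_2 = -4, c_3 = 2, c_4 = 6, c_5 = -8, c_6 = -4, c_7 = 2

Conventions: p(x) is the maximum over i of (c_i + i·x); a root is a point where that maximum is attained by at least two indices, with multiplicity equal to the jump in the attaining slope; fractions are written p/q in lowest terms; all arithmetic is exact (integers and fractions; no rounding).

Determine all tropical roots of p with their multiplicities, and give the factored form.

hull edge (i=0, c=7) to (i=4, c=6): slope -1/4, span 4
hull edge (i=4, c=6) to (i=7, c=2): slope -4/3, span 3
Factored form: p(x) = 2 ⊗ (x ⊕ 1/4) ⊗ (x ⊕ 1/4) ⊗ (x ⊕ 1/4) ⊗ (x ⊕ 1/4) ⊗ (x ⊕ 4/3) ⊗ (x ⊕ 4/3) ⊗ (x ⊕ 4/3)
Answer: roots = 1/4 (mult 4), 4/3 (mult 3)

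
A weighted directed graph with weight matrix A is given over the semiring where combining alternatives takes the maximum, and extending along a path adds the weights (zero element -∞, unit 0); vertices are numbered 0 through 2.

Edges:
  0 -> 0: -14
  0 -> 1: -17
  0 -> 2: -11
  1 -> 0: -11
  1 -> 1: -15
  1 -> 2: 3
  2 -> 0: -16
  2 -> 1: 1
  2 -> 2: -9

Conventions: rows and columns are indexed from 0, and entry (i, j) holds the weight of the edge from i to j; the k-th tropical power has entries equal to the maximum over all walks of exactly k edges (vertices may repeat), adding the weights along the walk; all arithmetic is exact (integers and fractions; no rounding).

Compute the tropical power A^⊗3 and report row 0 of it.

A^⊗2:
  [-27, -10, -14]
  [-13, 4, -6]
  [-10, -8, 4]
A^⊗3:
  [-21, -13, -7]
  [-7, -5, 7]
  [-12, 5, -5]
Answer: row 0 of A^⊗3 = [-21, -13, -7]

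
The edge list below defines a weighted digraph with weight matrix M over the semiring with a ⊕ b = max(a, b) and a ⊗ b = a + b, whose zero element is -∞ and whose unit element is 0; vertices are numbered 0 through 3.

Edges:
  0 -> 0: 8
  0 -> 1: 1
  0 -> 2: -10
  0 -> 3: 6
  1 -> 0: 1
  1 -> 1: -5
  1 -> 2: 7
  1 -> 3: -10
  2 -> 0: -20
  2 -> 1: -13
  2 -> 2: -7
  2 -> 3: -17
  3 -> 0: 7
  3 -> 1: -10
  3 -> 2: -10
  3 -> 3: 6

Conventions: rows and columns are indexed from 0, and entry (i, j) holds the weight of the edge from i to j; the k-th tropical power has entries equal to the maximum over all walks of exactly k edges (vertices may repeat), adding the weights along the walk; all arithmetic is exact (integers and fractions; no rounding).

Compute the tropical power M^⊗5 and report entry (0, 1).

M^⊗2:
  [16, 9, 8, 14]
  [9, 2, 2, 7]
  [-10, -18, -6, -11]
  [15, 8, -3, 13]
M^⊗3:
  [24, 17, 16, 22]
  [17, 10, 9, 15]
  [-2, -9, -11, -4]
  [23, 16, 15, 21]
M^⊗4:
  [32, 25, 24, 30]
  [25, 18, 17, 23]
  [6, -1, -2, 4]
  [31, 24, 23, 29]
M^⊗5:
  [40, 33, 32, 38]
  [33, 26, 25, 31]
  [14, 7, 6, 12]
  [39, 32, 31, 37]
Key observation: the optimum is the walk 0->0->0->0->0->1, with weight 8 + 8 + 8 + 8 + 1 = 33.
Optimal value attained by: walk 0->0->0->0->0->1.
Answer: (M^⊗5)[0][1] = 33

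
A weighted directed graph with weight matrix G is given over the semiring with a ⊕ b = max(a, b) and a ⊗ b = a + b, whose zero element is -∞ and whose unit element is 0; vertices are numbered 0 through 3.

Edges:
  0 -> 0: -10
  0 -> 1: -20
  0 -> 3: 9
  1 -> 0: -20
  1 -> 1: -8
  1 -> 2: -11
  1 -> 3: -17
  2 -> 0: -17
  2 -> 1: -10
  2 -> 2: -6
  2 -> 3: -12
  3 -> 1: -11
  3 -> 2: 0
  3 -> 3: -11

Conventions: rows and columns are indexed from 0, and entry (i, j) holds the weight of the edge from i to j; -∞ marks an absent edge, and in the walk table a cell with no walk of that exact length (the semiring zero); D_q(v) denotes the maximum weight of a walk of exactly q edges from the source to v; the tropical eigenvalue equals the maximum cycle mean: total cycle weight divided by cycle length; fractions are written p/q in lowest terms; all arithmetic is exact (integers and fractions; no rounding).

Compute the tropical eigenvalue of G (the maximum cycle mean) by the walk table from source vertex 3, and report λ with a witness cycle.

q=0: [-∞, -∞, -∞, 0]
q=1: [-∞, -11, 0, -11]
q=2: [-17, -10, -6, -12]
q=3: [-23, -16, -12, -8]
q=4: [-29, -19, -8, -14]
Optimal cycle mean attained by: cycle 0->3->2->0, total 9 + 0 + (-17), length 3.
Answer: λ = -8/3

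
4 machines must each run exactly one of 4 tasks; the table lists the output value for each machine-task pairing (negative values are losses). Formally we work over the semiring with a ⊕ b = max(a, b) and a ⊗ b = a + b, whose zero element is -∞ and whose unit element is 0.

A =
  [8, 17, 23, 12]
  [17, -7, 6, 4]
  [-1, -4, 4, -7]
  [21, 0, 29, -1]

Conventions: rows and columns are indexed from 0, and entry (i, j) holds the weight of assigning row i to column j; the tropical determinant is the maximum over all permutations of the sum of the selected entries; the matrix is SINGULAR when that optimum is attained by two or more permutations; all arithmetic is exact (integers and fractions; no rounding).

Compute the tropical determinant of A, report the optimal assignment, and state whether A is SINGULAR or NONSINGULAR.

σ = (0, 1, 2, 3): 8 + (-7) + 4 + (-1) = 4
σ = (0, 1, 3, 2): 8 + (-7) + (-7) + 29 = 23
σ = (0, 2, 1, 3): 8 + 6 + (-4) + (-1) = 9
σ = (0, 2, 3, 1): 8 + 6 + (-7) + 0 = 7
σ = (0, 3, 1, 2): 8 + 4 + (-4) + 29 = 37
σ = (0, 3, 2, 1): 8 + 4 + 4 + 0 = 16
σ = (1, 0, 2, 3): 17 + 17 + 4 + (-1) = 37
σ = (1, 0, 3, 2): 17 + 17 + (-7) + 29 = 56
σ = (1, 2, 0, 3): 17 + 6 + (-1) + (-1) = 21
σ = (1, 2, 3, 0): 17 + 6 + (-7) + 21 = 37
σ = (1, 3, 0, 2): 17 + 4 + (-1) + 29 = 49
σ = (1, 3, 2, 0): 17 + 4 + 4 + 21 = 46
σ = (2, 0, 1, 3): 23 + 17 + (-4) + (-1) = 35
σ = (2, 0, 3, 1): 23 + 17 + (-7) + 0 = 33
σ = (2, 1, 0, 3): 23 + (-7) + (-1) + (-1) = 14
σ = (2, 1, 3, 0): 23 + (-7) + (-7) + 21 = 30
σ = (2, 3, 0, 1): 23 + 4 + (-1) + 0 = 26
σ = (2, 3, 1, 0): 23 + 4 + (-4) + 21 = 44
σ = (3, 0, 1, 2): 12 + 17 + (-4) + 29 = 54
σ = (3, 0, 2, 1): 12 + 17 + 4 + 0 = 33
σ = (3, 1, 0, 2): 12 + (-7) + (-1) + 29 = 33
σ = (3, 1, 2, 0): 12 + (-7) + 4 + 21 = 30
σ = (3, 2, 0, 1): 12 + 6 + (-1) + 0 = 17
σ = (3, 2, 1, 0): 12 + 6 + (-4) + 21 = 35
Optimal value attained by: σ = (1, 0, 3, 2).
Answer: det⊕(A) = 56; verdict: NONSINGULAR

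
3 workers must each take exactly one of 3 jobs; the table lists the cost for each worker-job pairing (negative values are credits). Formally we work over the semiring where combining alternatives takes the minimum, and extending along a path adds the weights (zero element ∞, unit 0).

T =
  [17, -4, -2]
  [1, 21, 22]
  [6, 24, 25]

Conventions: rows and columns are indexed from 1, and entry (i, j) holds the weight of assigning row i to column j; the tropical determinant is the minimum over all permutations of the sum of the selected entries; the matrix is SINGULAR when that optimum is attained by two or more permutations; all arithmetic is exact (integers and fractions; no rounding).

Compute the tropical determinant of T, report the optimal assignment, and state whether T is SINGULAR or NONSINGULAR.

σ = (1, 2, 3): 17 + 21 + 25 = 63
σ = (1, 3, 2): 17 + 22 + 24 = 63
σ = (2, 1, 3): (-4) + 1 + 25 = 22
σ = (2, 3, 1): (-4) + 22 + 6 = 24
σ = (3, 1, 2): (-2) + 1 + 24 = 23
σ = (3, 2, 1): (-2) + 21 + 6 = 25
Optimal value attained by: σ = (2, 1, 3).
Answer: det⊕(T) = 22; verdict: NONSINGULAR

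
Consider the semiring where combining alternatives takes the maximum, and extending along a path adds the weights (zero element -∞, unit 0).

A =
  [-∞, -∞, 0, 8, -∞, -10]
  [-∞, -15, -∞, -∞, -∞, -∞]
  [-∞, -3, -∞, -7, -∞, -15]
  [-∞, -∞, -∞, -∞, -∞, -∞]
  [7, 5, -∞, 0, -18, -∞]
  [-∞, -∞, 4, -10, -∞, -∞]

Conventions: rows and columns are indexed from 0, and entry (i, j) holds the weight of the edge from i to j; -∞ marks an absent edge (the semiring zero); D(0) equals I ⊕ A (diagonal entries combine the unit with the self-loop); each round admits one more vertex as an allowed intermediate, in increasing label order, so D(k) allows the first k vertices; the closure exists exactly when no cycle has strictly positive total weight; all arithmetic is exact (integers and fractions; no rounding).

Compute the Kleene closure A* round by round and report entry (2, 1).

D(0):
  [0, -∞, 0, 8, -∞, -10]
  [-∞, 0, -∞, -∞, -∞, -∞]
  [-∞, -3, 0, -7, -∞, -15]
  [-∞, -∞, -∞, 0, -∞, -∞]
  [7, 5, -∞, 0, 0, -∞]
  [-∞, -∞, 4, -10, -∞, 0]
D(1):
  [0, -∞, 0, 8, -∞, -10]
  [-∞, 0, -∞, -∞, -∞, -∞]
  [-∞, -3, 0, -7, -∞, -15]
  [-∞, -∞, -∞, 0, -∞, -∞]
  [7, 5, 7, 15, 0, -3]
  [-∞, -∞, 4, -10, -∞, 0]
D(2):
  [0, -∞, 0, 8, -∞, -10]
  [-∞, 0, -∞, -∞, -∞, -∞]
  [-∞, -3, 0, -7, -∞, -15]
  [-∞, -∞, -∞, 0, -∞, -∞]
  [7, 5, 7, 15, 0, -3]
  [-∞, -∞, 4, -10, -∞, 0]
D(3):
  [0, -3, 0, 8, -∞, -10]
  [-∞, 0, -∞, -∞, -∞, -∞]
  [-∞, -3, 0, -7, -∞, -15]
  [-∞, -∞, -∞, 0, -∞, -∞]
  [7, 5, 7, 15, 0, -3]
  [-∞, 1, 4, -3, -∞, 0]
D(4):
  [0, -3, 0, 8, -∞, -10]
  [-∞, 0, -∞, -∞, -∞, -∞]
  [-∞, -3, 0, -7, -∞, -15]
  [-∞, -∞, -∞, 0, -∞, -∞]
  [7, 5, 7, 15, 0, -3]
  [-∞, 1, 4, -3, -∞, 0]
D(5):
  [0, -3, 0, 8, -∞, -10]
  [-∞, 0, -∞, -∞, -∞, -∞]
  [-∞, -3, 0, -7, -∞, -15]
  [-∞, -∞, -∞, 0, -∞, -∞]
  [7, 5, 7, 15, 0, -3]
  [-∞, 1, 4, -3, -∞, 0]
D(6):
  [0, -3, 0, 8, -∞, -10]
  [-∞, 0, -∞, -∞, -∞, -∞]
  [-∞, -3, 0, -7, -∞, -15]
  [-∞, -∞, -∞, 0, -∞, -∞]
  [7, 5, 7, 15, 0, -3]
  [-∞, 1, 4, -3, -∞, 0]
Answer: A*[2][1] = -3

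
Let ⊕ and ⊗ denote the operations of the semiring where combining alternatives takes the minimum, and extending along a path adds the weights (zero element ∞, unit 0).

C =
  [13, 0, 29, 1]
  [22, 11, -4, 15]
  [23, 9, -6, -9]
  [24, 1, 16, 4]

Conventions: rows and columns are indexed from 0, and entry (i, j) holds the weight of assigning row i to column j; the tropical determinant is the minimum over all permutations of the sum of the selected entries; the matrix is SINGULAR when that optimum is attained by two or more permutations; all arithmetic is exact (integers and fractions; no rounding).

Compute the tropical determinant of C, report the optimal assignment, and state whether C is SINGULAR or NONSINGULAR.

σ = (0, 1, 2, 3): 13 + 11 + (-6) + 4 = 22
σ = (0, 1, 3, 2): 13 + 11 + (-9) + 16 = 31
σ = (0, 2, 1, 3): 13 + (-4) + 9 + 4 = 22
σ = (0, 2, 3, 1): 13 + (-4) + (-9) + 1 = 1
σ = (0, 3, 1, 2): 13 + 15 + 9 + 16 = 53
σ = (0, 3, 2, 1): 13 + 15 + (-6) + 1 = 23
σ = (1, 0, 2, 3): 0 + 22 + (-6) + 4 = 20
σ = (1, 0, 3, 2): 0 + 22 + (-9) + 16 = 29
σ = (1, 2, 0, 3): 0 + (-4) + 23 + 4 = 23
σ = (1, 2, 3, 0): 0 + (-4) + (-9) + 24 = 11
σ = (1, 3, 0, 2): 0 + 15 + 23 + 16 = 54
σ = (1, 3, 2, 0): 0 + 15 + (-6) + 24 = 33
σ = (2, 0, 1, 3): 29 + 22 + 9 + 4 = 64
σ = (2, 0, 3, 1): 29 + 22 + (-9) + 1 = 43
σ = (2, 1, 0, 3): 29 + 11 + 23 + 4 = 67
σ = (2, 1, 3, 0): 29 + 11 + (-9) + 24 = 55
σ = (2, 3, 0, 1): 29 + 15 + 23 + 1 = 68
σ = (2, 3, 1, 0): 29 + 15 + 9 + 24 = 77
σ = (3, 0, 1, 2): 1 + 22 + 9 + 16 = 48
σ = (3, 0, 2, 1): 1 + 22 + (-6) + 1 = 18
σ = (3, 1, 0, 2): 1 + 11 + 23 + 16 = 51
σ = (3, 1, 2, 0): 1 + 11 + (-6) + 24 = 30
σ = (3, 2, 0, 1): 1 + (-4) + 23 + 1 = 21
σ = (3, 2, 1, 0): 1 + (-4) + 9 + 24 = 30
Optimal value attained by: σ = (0, 2, 3, 1).
Answer: det⊕(C) = 1; verdict: NONSINGULAR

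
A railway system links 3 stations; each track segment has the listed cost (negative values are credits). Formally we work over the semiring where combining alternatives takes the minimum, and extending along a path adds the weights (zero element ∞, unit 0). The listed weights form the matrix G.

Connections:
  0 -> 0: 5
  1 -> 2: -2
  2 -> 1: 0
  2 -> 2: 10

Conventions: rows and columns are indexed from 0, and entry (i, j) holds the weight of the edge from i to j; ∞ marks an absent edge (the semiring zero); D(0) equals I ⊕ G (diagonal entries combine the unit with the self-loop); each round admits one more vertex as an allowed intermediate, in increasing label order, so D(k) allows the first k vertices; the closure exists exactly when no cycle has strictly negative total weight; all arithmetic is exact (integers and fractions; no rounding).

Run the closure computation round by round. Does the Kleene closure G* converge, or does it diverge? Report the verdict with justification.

D(0):
  [0, ∞, ∞]
  [∞, 0, -2]
  [∞, 0, 0]
D(1):
  [0, ∞, ∞]
  [∞, 0, -2]
  [∞, 0, 0]
Detection: at round 2, diagonal entry (2, 2) turns strictly negative.
Key observation: the cycle 2->1->2 has total weight 0 + (-2), which is strictly negative.
Answer: DIVERGES — negative cycle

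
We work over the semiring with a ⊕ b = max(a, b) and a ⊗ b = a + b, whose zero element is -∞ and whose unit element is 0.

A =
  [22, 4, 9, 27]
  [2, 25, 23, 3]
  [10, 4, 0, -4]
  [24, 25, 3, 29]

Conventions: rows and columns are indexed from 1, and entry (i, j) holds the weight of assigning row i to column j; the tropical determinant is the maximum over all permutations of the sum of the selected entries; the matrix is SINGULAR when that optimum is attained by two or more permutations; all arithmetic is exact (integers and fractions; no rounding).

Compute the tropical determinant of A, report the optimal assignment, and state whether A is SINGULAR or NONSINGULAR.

σ = (1, 2, 3, 4): 22 + 25 + 0 + 29 = 76
σ = (1, 2, 4, 3): 22 + 25 + (-4) + 3 = 46
σ = (1, 3, 2, 4): 22 + 23 + 4 + 29 = 78
σ = (1, 3, 4, 2): 22 + 23 + (-4) + 25 = 66
σ = (1, 4, 2, 3): 22 + 3 + 4 + 3 = 32
σ = (1, 4, 3, 2): 22 + 3 + 0 + 25 = 50
σ = (2, 1, 3, 4): 4 + 2 + 0 + 29 = 35
σ = (2, 1, 4, 3): 4 + 2 + (-4) + 3 = 5
σ = (2, 3, 1, 4): 4 + 23 + 10 + 29 = 66
σ = (2, 3, 4, 1): 4 + 23 + (-4) + 24 = 47
σ = (2, 4, 1, 3): 4 + 3 + 10 + 3 = 20
σ = (2, 4, 3, 1): 4 + 3 + 0 + 24 = 31
σ = (3, 1, 2, 4): 9 + 2 + 4 + 29 = 44
σ = (3, 1, 4, 2): 9 + 2 + (-4) + 25 = 32
σ = (3, 2, 1, 4): 9 + 25 + 10 + 29 = 73
σ = (3, 2, 4, 1): 9 + 25 + (-4) + 24 = 54
σ = (3, 4, 1, 2): 9 + 3 + 10 + 25 = 47
σ = (3, 4, 2, 1): 9 + 3 + 4 + 24 = 40
σ = (4, 1, 2, 3): 27 + 2 + 4 + 3 = 36
σ = (4, 1, 3, 2): 27 + 2 + 0 + 25 = 54
σ = (4, 2, 1, 3): 27 + 25 + 10 + 3 = 65
σ = (4, 2, 3, 1): 27 + 25 + 0 + 24 = 76
σ = (4, 3, 1, 2): 27 + 23 + 10 + 25 = 85
σ = (4, 3, 2, 1): 27 + 23 + 4 + 24 = 78
Optimal value attained by: σ = (4, 3, 1, 2).
Answer: det⊕(A) = 85; verdict: NONSINGULAR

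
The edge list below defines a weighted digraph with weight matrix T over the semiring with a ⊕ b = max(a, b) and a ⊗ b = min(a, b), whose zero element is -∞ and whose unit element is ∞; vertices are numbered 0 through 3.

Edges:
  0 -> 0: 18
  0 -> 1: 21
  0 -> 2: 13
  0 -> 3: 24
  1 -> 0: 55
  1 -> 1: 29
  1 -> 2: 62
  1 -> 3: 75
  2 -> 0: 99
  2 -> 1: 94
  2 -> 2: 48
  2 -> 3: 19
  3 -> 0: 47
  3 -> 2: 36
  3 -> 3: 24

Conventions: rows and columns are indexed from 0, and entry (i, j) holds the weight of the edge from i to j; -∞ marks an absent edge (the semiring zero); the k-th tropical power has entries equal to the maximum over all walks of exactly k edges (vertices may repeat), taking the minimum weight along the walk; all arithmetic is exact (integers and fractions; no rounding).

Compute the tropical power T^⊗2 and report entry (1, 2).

T^⊗2:
  [24, 21, 24, 24]
  [62, 62, 48, 29]
  [55, 48, 62, 75]
  [36, 36, 36, 24]
Key observation: the optimum is the walk 1->2->2, with weight 62 min 48 = 48.
Optimal value attained by: walk 1->2->2.
Answer: (T^⊗2)[1][2] = 48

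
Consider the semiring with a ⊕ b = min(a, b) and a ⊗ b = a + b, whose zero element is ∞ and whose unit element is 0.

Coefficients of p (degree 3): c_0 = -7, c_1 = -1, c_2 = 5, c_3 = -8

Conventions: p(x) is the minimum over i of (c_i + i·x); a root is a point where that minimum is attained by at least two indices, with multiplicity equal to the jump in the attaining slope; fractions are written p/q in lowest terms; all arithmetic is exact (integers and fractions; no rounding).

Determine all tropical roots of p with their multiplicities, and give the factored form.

hull edge (i=0, c=-7) to (i=3, c=-8): slope -1/3, span 3
Factored form: p(x) = -8 ⊗ (x ⊕ 1/3) ⊗ (x ⊕ 1/3) ⊗ (x ⊕ 1/3)
Answer: roots = 1/3 (mult 3)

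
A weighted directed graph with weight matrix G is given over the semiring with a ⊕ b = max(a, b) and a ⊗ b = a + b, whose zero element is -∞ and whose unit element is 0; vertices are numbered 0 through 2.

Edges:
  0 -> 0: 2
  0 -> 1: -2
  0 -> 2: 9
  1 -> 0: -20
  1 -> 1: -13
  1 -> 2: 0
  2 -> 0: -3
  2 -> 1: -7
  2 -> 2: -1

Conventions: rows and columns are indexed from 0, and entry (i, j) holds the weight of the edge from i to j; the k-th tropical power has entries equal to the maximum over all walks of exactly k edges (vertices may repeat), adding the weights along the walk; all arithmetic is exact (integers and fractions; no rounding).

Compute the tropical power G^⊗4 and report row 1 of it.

G^⊗2:
  [6, 2, 11]
  [-3, -7, -1]
  [-1, -5, 6]
G^⊗3:
  [8, 4, 15]
  [-1, -5, 6]
  [3, -1, 8]
G^⊗4:
  [12, 8, 17]
  [3, -1, 8]
  [5, 1, 12]
Answer: row 1 of G^⊗4 = [3, -1, 8]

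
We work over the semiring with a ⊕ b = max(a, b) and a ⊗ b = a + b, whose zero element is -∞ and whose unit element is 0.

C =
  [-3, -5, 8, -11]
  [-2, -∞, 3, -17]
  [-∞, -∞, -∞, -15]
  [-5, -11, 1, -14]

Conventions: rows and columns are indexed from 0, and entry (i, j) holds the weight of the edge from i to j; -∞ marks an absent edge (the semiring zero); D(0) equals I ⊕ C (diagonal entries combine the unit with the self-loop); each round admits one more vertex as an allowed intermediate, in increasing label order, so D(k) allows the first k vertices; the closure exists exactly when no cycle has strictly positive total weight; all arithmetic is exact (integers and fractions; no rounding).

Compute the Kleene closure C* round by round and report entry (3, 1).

D(0):
  [0, -5, 8, -11]
  [-2, 0, 3, -17]
  [-∞, -∞, 0, -15]
  [-5, -11, 1, 0]
D(1):
  [0, -5, 8, -11]
  [-2, 0, 6, -13]
  [-∞, -∞, 0, -15]
  [-5, -10, 3, 0]
D(2):
  [0, -5, 8, -11]
  [-2, 0, 6, -13]
  [-∞, -∞, 0, -15]
  [-5, -10, 3, 0]
D(3):
  [0, -5, 8, -7]
  [-2, 0, 6, -9]
  [-∞, -∞, 0, -15]
  [-5, -10, 3, 0]
D(4):
  [0, -5, 8, -7]
  [-2, 0, 6, -9]
  [-20, -25, 0, -15]
  [-5, -10, 3, 0]
Answer: C*[3][1] = -10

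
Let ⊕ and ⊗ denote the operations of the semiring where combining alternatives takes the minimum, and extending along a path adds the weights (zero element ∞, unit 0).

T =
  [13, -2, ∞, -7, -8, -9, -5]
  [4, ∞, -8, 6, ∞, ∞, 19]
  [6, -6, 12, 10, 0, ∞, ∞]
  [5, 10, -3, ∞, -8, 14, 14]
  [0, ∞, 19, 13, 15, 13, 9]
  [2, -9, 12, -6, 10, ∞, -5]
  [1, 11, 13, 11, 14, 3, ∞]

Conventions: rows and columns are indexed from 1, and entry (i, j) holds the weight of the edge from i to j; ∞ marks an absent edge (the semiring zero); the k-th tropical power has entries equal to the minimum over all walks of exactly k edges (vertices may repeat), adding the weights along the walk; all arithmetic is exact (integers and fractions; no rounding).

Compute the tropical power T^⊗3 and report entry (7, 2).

T^⊗2:
  [-8, -18, -10, -15, -15, -2, -14]
  [-2, -14, 3, -3, -8, -5, -1]
  [-2, 4, -14, -1, -2, -3, 1]
  [-8, -9, 2, -2, -3, -4, 0]
  [10, -2, 10, -7, -8, -9, -5]
  [-5, 0, -17, -5, -14, -7, -3]
  [5, -6, 3, -6, -7, -8, -4]
T^⊗3:
  [-15, -16, -26, -15, -23, -17, -13]
  [-10, -14, -22, -11, -11, -11, -10]
  [-8, -20, -4, -9, -14, -11, -8]
  [-5, -13, -17, -15, -16, -17, -13]
  [-8, -18, -10, -15, -15, -2, -14]
  [-14, -23, -8, -13, -17, -14, -12]
  [-7, -17, -14, -14, -14, -4, -13]
Key observation: the optimum is the walk 7->1->6->2, with weight 1 + (-9) + (-9) = -17.
Optimal value attained by: walk 7->1->6->2.
Answer: (T^⊗3)[7][2] = -17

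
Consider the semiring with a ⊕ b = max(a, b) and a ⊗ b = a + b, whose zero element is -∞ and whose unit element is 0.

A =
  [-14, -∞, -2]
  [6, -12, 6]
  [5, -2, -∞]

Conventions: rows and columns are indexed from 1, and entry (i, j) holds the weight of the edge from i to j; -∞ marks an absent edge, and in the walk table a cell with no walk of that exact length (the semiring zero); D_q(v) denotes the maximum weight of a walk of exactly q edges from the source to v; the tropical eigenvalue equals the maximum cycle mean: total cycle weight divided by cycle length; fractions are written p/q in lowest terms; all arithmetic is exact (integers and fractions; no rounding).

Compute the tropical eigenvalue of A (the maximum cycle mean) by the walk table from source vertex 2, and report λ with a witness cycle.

q=0: [-∞, 0, -∞]
q=1: [6, -12, 6]
q=2: [11, 4, 4]
q=3: [10, 2, 10]
Optimal cycle mean attained by: cycle 2->3->2, total 6 + (-2), length 2.
Answer: λ = 2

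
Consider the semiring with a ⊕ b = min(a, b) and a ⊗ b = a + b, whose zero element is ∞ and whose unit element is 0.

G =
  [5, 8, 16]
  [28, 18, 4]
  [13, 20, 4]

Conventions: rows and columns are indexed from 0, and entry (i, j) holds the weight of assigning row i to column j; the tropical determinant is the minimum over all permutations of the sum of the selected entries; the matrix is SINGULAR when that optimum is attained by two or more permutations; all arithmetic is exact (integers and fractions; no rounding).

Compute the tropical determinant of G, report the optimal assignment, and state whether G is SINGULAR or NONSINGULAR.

σ = (0, 1, 2): 5 + 18 + 4 = 27
σ = (0, 2, 1): 5 + 4 + 20 = 29
σ = (1, 0, 2): 8 + 28 + 4 = 40
σ = (1, 2, 0): 8 + 4 + 13 = 25
σ = (2, 0, 1): 16 + 28 + 20 = 64
σ = (2, 1, 0): 16 + 18 + 13 = 47
Optimal value attained by: σ = (1, 2, 0).
Answer: det⊕(G) = 25; verdict: NONSINGULAR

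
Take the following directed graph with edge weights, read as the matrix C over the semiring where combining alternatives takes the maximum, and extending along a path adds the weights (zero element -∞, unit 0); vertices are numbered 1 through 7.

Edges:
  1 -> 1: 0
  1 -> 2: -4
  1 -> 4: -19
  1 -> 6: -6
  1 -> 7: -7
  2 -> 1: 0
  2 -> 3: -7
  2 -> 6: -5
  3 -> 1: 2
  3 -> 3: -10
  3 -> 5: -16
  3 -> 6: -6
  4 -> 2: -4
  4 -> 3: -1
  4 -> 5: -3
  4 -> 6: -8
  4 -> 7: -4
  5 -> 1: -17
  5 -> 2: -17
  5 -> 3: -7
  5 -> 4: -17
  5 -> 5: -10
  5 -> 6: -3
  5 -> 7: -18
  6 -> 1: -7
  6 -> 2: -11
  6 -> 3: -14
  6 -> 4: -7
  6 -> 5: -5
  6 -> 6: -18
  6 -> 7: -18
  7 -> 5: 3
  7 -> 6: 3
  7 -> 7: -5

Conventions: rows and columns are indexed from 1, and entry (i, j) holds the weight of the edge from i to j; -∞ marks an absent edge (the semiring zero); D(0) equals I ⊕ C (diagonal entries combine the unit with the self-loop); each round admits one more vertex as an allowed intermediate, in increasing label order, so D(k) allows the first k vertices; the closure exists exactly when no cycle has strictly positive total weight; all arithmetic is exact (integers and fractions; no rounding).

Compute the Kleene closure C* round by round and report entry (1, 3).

D(0):
  [0, -4, -∞, -19, -∞, -6, -7]
  [0, 0, -7, -∞, -∞, -5, -∞]
  [2, -∞, 0, -∞, -16, -6, -∞]
  [-∞, -4, -1, 0, -3, -8, -4]
  [-17, -17, -7, -17, 0, -3, -18]
  [-7, -11, -14, -7, -5, 0, -18]
  [-∞, -∞, -∞, -∞, 3, 3, 0]
D(1):
  [0, -4, -∞, -19, -∞, -6, -7]
  [0, 0, -7, -19, -∞, -5, -7]
  [2, -2, 0, -17, -16, -4, -5]
  [-∞, -4, -1, 0, -3, -8, -4]
  [-17, -17, -7, -17, 0, -3, -18]
  [-7, -11, -14, -7, -5, 0, -14]
  [-∞, -∞, -∞, -∞, 3, 3, 0]
D(2):
  [0, -4, -11, -19, -∞, -6, -7]
  [0, 0, -7, -19, -∞, -5, -7]
  [2, -2, 0, -17, -16, -4, -5]
  [-4, -4, -1, 0, -3, -8, -4]
  [-17, -17, -7, -17, 0, -3, -18]
  [-7, -11, -14, -7, -5, 0, -14]
  [-∞, -∞, -∞, -∞, 3, 3, 0]
D(3):
  [0, -4, -11, -19, -27, -6, -7]
  [0, 0, -7, -19, -23, -5, -7]
  [2, -2, 0, -17, -16, -4, -5]
  [1, -3, -1, 0, -3, -5, -4]
  [-5, -9, -7, -17, 0, -3, -12]
  [-7, -11, -14, -7, -5, 0, -14]
  [-∞, -∞, -∞, -∞, 3, 3, 0]
D(4):
  [0, -4, -11, -19, -22, -6, -7]
  [0, 0, -7, -19, -22, -5, -7]
  [2, -2, 0, -17, -16, -4, -5]
  [1, -3, -1, 0, -3, -5, -4]
  [-5, -9, -7, -17, 0, -3, -12]
  [-6, -10, -8, -7, -5, 0, -11]
  [-∞, -∞, -∞, -∞, 3, 3, 0]
D(5):
  [0, -4, -11, -19, -22, -6, -7]
  [0, 0, -7, -19, -22, -5, -7]
  [2, -2, 0, -17, -16, -4, -5]
  [1, -3, -1, 0, -3, -5, -4]
  [-5, -9, -7, -17, 0, -3, -12]
  [-6, -10, -8, -7, -5, 0, -11]
  [-2, -6, -4, -14, 3, 3, 0]
D(6):
  [0, -4, -11, -13, -11, -6, -7]
  [0, 0, -7, -12, -10, -5, -7]
  [2, -2, 0, -11, -9, -4, -5]
  [1, -3, -1, 0, -3, -5, -4]
  [-5, -9, -7, -10, 0, -3, -12]
  [-6, -10, -8, -7, -5, 0, -11]
  [-2, -6, -4, -4, 3, 3, 0]
D(7):
  [0, -4, -11, -11, -4, -4, -7]
  [0, 0, -7, -11, -4, -4, -7]
  [2, -2, 0, -9, -2, -2, -5]
  [1, -3, -1, 0, -1, -1, -4]
  [-5, -9, -7, -10, 0, -3, -12]
  [-6, -10, -8, -7, -5, 0, -11]
  [-2, -6, -4, -4, 3, 3, 0]
Answer: C*[1][3] = -11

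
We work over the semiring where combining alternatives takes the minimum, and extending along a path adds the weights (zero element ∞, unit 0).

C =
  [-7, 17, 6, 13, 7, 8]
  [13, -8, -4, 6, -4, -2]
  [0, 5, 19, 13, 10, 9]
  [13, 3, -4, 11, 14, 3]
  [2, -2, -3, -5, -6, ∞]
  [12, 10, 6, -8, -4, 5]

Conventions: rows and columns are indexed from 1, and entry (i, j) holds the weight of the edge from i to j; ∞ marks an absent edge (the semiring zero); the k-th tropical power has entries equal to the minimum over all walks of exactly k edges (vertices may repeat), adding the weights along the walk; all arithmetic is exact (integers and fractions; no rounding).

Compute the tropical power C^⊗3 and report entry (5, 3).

C^⊗2:
  [-14, 5, -1, 0, 0, 1]
  [-4, -16, -12, -10, -12, -10]
  [-7, -3, 1, 1, 1, 3]
  [-4, -5, -1, -5, -1, 1]
  [-5, -10, -9, -11, -12, -4]
  [-2, -6, -12, -9, -10, -5]
C^⊗3:
  [-21, -3, -8, -7, -7, -6]
  [-12, -24, -20, -18, -20, -18]
  [-14, -11, -7, -5, -7, -5]
  [-11, -13, -9, -7, -9, -7]
  [-12, -18, -15, -17, -18, -12]
  [-12, -14, -13, -15, -16, -8]
Key observation: the optimum is the walk 5->5->4->3, with weight (-6) + (-5) + (-4) = -15.
Optimal value attained by: walk 5->5->4->3.
Answer: (C^⊗3)[5][3] = -15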